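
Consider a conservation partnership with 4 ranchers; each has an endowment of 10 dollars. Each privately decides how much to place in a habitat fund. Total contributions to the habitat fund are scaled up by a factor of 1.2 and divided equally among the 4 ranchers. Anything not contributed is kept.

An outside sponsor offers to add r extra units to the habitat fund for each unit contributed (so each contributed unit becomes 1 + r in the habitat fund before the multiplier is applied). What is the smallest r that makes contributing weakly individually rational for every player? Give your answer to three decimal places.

With matching at rate r, one contributed unit becomes (1 + r) in the habitat fund and returns 1.2 × (1 + r) / 4 to the contributor.
Setting this equal to 1: 1 + r = 4/1.2 = 3.3333.
So the minimum matching rate is r = 3.3333 − 1 = 2.333.

2.333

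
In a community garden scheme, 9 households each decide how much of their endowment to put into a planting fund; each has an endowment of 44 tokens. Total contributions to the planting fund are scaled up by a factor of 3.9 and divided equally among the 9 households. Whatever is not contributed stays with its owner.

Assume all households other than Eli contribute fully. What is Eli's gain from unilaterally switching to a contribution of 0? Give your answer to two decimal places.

Switching from a contribution of 44 to 0 lets Eli keep an extra 44 tokens, but lowers the planting fund by 44, which costs Eli their own share of that drop: 3.9/9 × 44 = 19.07.
Net gain = 44 − 19.07 = 24.93. The private return per contributed unit (0.4333) is below 1, so free-riding is indeed the best response regardless of what the others do.

24.93 tokens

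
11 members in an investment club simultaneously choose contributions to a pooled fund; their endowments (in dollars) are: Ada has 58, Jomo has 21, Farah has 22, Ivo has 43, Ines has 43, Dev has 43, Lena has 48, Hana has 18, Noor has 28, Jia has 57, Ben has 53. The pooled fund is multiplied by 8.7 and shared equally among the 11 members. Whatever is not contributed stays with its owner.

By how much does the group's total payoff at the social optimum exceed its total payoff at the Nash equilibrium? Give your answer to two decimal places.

3341.80 dollars

The private return per contributed unit is 8.7/11 = 0.7909 < 1 for every player regardless of endowment, so the Nash equilibrium is zero contribution and the group total is Σ E_j = 58 + 21 + 22 + 43 + 43 + 43 + 48 + 18 + 28 + 57 + 53 = 434.
Each contributed unit returns 8.700 to the group, so the social optimum is full contribution by everyone: group total = 8.700 × 434 = 3775.80.
Efficiency loss = (8.700 − 1) × 434 = 3341.80.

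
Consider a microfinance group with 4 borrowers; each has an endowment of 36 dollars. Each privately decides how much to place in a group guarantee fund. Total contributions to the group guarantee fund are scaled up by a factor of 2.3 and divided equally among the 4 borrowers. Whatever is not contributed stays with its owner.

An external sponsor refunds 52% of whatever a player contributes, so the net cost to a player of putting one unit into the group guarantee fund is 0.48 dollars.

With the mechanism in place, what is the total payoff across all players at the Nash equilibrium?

The effective private return per unit is now (2.3/4) / 0.48 = 1.1979 > 1, so every player's dominant strategy flips to full contribution.
At the Nash equilibrium everyone contributes 36. Group total payoff = 4 × (36 × 0.52 + 2.3 × 36) = 406.08.

406.08 dollars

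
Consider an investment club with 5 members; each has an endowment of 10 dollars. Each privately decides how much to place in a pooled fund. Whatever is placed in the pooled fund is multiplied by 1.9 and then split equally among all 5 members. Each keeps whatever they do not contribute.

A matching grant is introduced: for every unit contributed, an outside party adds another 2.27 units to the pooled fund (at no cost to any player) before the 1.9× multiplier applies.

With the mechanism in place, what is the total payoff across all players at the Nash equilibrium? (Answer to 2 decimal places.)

310.65 dollars

Under the mechanism each unit contributed yields 1.9 × 3.27 / 5 = 1.2426 back to its contributor per unit of net cost, which exceeds 1, making full contribution the dominant choice for everyone.
At the Nash equilibrium everyone contributes 10. Group total payoff = 1.9 × 3.27 × 50 = 310.65.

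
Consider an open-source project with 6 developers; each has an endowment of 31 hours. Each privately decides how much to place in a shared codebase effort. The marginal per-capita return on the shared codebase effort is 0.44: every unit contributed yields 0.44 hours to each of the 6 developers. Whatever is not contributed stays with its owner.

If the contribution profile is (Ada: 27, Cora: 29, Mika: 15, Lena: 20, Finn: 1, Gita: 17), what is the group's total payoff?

Total contributed: 27 + 29 + 15 + 20 + 1 + 17 = 109; total kept: 6 × 31 − 109 = 77.
The shared codebase effort pays out 0.44 × 6 × 109 = 287.76 in aggregate.
Group total = 77 + 287.76 = 364.76.

364.76 hours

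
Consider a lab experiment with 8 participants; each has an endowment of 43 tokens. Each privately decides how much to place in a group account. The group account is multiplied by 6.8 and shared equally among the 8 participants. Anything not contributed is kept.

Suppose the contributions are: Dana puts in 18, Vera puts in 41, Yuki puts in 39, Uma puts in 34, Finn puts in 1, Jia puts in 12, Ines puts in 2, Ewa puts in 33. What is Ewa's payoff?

163.00 tokens

Total contributed: 18 + 41 + 39 + 34 + 1 + 12 + 2 + 33 = 180.
Each receives 6.8 × 180 / 8 = 153.00 from the group account.
Ewa keeps 43 − 33 = 10, so Ewa's payoff is 10 + 153.00 = 163.00.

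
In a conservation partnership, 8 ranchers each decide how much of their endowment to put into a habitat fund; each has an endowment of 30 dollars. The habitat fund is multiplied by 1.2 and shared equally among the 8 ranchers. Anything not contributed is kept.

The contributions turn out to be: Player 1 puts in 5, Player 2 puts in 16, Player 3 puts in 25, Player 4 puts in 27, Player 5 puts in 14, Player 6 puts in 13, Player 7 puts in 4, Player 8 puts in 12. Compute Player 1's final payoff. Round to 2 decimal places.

Total contributed: 5 + 16 + 25 + 27 + 14 + 13 + 4 + 12 = 116.
Each receives 1.2 × 116 / 8 = 17.40 from the habitat fund.
Player 1 keeps 30 − 5 = 25, so Player 1's payoff is 25 + 17.40 = 42.40.

42.40 dollars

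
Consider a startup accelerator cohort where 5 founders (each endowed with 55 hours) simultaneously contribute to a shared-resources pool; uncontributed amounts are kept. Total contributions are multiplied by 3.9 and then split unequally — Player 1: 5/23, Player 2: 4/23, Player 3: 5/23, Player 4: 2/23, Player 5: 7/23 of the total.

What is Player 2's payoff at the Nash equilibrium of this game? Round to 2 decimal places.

A player with share s gets back 3.9·s per unit contributed, so full contribution is dominant for anyone with s > 1/3.9 = 0.2564 and zero contribution is dominant for anyone below.
Only Player 5 (7/23) clears that bar, contributing 55; the remaining 4 contribute 0. Total contributed: 55.
Player 2 keeps 55 and receives 3.9 × 55 × 4/23 = 37.30 from the shared-resources pool, for a payoff of 92.30.

92.30 hours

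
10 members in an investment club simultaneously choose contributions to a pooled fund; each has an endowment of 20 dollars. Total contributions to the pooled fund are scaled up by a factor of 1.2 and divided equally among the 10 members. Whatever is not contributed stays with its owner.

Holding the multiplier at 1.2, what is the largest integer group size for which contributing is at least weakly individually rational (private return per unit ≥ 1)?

1

Private return per unit is 1.2/(group size), which is ≥ 1 whenever the group size is ≤ 1.2.
The largest such integer is 1.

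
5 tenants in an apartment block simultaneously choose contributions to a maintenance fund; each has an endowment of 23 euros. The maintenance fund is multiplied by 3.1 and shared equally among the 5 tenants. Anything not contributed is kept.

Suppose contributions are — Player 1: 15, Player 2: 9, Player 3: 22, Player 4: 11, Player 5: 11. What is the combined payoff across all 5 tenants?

257.80 euros

Total contributed: 15 + 9 + 22 + 11 + 11 = 68; total kept: 5 × 23 − 68 = 47.
The maintenance fund pays out 3.1 × 68 = 210.80 in aggregate.
Group total = 47 + 210.80 = 257.80.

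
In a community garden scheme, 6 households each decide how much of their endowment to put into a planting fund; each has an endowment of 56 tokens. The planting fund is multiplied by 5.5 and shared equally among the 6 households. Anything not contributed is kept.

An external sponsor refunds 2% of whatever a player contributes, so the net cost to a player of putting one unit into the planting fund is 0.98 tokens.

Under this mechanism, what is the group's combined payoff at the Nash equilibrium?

With the mechanism, a contributed unit returns (5.5/6) / 0.98 = 0.9354 per unit of net cost — still below 1 — so contributing 0 remains dominant for every player.
Everyone keeps their endowment and the group total is 6 × 56 = 336.

336.00 tokens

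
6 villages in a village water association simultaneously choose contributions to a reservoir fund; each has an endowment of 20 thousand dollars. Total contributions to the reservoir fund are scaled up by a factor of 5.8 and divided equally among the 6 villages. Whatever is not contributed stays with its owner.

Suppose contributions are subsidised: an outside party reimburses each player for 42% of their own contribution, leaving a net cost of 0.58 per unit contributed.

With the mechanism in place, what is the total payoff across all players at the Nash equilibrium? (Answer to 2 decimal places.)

746.40 thousand dollars

The effective private return per unit is now (5.8/6) / 0.58 = 1.6667 > 1, so every player's dominant strategy flips to full contribution.
At the Nash equilibrium everyone contributes 20. Group total payoff = 6 × (20 × 0.42 + 5.8 × 20) = 746.40.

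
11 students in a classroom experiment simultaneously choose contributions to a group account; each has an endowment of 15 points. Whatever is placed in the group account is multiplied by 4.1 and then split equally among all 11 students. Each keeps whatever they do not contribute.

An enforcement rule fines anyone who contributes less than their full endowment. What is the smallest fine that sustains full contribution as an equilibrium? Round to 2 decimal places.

9.41 points

Given the others contribute fully, the best deviation is to contribute 0 (any partial contribution still incurs the fine and gives up units whose private return 0.3727 is below 1).
Deviating from 15 to 0 saves 15 points but forfeits the deviator's share of the drop in the group account: 4.1/11 × 15 = 5.59.
So the deviation gain is 15 − 5.59 = 9.41, and the fine must be at least 9.41 points to wipe it out.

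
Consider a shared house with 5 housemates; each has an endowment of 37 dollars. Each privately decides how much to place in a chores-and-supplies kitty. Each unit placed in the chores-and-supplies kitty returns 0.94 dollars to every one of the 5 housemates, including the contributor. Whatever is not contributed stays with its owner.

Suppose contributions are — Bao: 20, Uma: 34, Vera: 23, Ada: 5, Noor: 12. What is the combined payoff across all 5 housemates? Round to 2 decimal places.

532.80 dollars

Total contributed: 20 + 34 + 23 + 5 + 12 = 94; total kept: 5 × 37 − 94 = 91.
The chores-and-supplies kitty pays out 0.94 × 5 × 94 = 441.80 in aggregate.
Group total = 91 + 441.80 = 532.80.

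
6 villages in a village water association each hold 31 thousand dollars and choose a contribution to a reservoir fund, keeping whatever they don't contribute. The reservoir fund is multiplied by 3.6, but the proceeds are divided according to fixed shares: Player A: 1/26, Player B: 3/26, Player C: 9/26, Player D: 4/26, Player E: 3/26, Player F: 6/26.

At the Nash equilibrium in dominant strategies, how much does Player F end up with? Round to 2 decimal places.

56.75 thousand dollars

Each unit j contributes comes back to j as 3.6 × (j's share), so j prefers to contribute only if that share exceeds 1/3.6 = 0.2778; otherwise keeping the unit dominates.
Player C alone (share 9/26) is above the threshold, contributing 31; the remaining 5 contribute 0. Total contributed: 31.
Player F keeps 31 and receives 3.6 × 31 × 6/26 = 25.75 from the reservoir fund, for a payoff of 56.75.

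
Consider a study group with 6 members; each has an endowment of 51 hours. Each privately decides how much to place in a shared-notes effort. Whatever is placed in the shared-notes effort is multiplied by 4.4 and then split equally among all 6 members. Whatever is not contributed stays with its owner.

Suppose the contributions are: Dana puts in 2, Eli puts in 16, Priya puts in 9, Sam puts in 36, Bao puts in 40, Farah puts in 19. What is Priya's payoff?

131.47 hours

Total contributed: 2 + 16 + 9 + 36 + 40 + 19 = 122.
Each receives 4.4 × 122 / 6 = 89.47 from the shared-notes effort.
Priya keeps 51 − 9 = 42, so Priya's payoff is 42 + 89.47 = 131.47.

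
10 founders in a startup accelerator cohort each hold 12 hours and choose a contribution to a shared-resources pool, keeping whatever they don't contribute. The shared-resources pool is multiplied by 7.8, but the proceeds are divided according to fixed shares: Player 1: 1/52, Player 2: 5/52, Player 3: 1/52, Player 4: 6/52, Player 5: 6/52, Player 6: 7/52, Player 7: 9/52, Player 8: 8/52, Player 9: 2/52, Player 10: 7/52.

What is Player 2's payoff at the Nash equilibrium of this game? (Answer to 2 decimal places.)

Player j's private return per contributed unit is 7.8 × (j's share). Contributing is weakly dominant for j when that share is at least 1/7.8 = 0.1282, and contributing 0 is dominant otherwise.
Player 6, Player 7, Player 8 and Player 10 clear that bar, contributing 12 each; the remaining 6 contribute 0. Total contributed: 48.
Player 2 keeps 12 and receives 7.8 × 48 × 5/52 = 36.00 from the shared-resources pool, for a payoff of 48.00.

48.00 hours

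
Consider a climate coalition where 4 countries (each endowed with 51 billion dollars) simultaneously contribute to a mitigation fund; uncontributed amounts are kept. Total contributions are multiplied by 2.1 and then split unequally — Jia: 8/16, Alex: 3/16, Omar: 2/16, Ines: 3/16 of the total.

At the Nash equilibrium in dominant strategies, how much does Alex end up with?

Player j's private return per contributed unit is 2.1 × (j's share). Contributing is weakly dominant for j when that share is at least 1/2.1 = 0.4762, and contributing 0 is dominant otherwise.
Only Jia (8/16) clears that bar, contributing 51; the remaining 3 contribute 0. Total contributed: 51.
Alex keeps 51 and receives 2.1 × 51 × 3/16 = 20.08 from the mitigation fund, for a payoff of 71.08.

71.08 billion dollars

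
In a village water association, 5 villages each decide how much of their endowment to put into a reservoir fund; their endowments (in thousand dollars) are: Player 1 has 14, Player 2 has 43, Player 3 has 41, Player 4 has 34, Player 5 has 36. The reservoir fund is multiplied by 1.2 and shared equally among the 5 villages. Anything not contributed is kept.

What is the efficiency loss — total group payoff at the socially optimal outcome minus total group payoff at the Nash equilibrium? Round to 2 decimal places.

The private return per contributed unit is 1.2/5 = 0.2400 < 1 for every player regardless of endowment, so the Nash equilibrium is zero contribution and the group total is Σ E_j = 14 + 43 + 41 + 34 + 36 = 168.
Each contributed unit returns 1.200 to the group, so the social optimum is full contribution by everyone: group total = 1.200 × 168 = 201.60.
Efficiency loss = (1.200 − 1) × 168 = 33.60.

33.60 thousand dollars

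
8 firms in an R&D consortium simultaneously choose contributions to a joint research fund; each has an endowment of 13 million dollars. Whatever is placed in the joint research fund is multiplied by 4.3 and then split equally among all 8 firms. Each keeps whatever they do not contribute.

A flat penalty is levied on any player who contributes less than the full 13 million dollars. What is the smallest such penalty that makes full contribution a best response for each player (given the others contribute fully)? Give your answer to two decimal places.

Given the others contribute fully, the best deviation is to contribute 0 (any partial contribution still incurs the fine and gives up units whose private return 0.5375 is below 1).
Deviating from 13 to 0 saves 13 million dollars but forfeits the deviator's share of the drop in the joint research fund: 4.3/8 × 13 = 6.99.
So the deviation gain is 13 − 6.99 = 6.01, and the fine must be at least 6.01 million dollars to wipe it out.

6.01 million dollars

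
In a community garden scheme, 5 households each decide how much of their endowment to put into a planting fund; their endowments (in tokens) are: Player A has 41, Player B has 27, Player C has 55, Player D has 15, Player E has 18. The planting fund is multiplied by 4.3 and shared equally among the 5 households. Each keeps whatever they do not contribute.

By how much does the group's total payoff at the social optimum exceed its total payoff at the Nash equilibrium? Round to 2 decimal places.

The private return per contributed unit is 4.3/5 = 0.8600 < 1 for every player regardless of endowment, so the Nash equilibrium is zero contribution and the group total is Σ E_j = 41 + 27 + 55 + 15 + 18 = 156.
Each contributed unit returns 4.300 to the group, so the social optimum is full contribution by everyone: group total = 4.300 × 156 = 670.80.
Efficiency loss = (4.300 − 1) × 156 = 514.80.

514.80 tokens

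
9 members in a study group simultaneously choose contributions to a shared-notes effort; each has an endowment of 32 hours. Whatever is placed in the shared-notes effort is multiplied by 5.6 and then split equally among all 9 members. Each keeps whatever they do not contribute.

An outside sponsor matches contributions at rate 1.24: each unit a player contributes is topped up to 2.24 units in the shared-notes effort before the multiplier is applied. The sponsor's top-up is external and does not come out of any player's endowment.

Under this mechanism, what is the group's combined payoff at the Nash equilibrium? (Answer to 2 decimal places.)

3612.67 hours

The effective private return per unit is now 5.6 × 2.24 / 9 = 1.3938 > 1, so every player's dominant strategy flips to full contribution.
At the Nash equilibrium everyone contributes 32. Group total payoff = 5.6 × 2.24 × 288 = 3612.67.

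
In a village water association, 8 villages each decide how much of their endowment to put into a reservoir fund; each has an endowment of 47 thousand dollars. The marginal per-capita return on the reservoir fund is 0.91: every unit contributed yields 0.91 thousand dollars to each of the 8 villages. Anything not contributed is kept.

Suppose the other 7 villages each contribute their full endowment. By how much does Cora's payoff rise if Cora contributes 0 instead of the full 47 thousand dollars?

4.23 thousand dollars

Switching from a contribution of 47 to 0 lets Cora keep an extra 47 thousand dollars, but lowers the reservoir fund by 47, which costs Cora their own share of that drop: 0.91 × 47 = 42.77.
Net gain = 47 − 42.77 = 4.23. The private return per contributed unit (0.91) is below 1, so free-riding is indeed the best response regardless of what the others do.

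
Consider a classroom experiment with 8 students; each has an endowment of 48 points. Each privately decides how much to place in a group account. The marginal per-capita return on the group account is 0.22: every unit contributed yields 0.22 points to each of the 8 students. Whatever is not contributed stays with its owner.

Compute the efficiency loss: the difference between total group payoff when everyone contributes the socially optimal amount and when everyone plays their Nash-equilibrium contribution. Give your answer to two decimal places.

The private return per contributed unit is 0.22 < 1, so contributing 0 is dominant for every player. At the Nash equilibrium everyone keeps their 48, and the group total is 8 × 48 = 384.
Each contributed unit returns 1.760 to the group as a whole (0.22 to each of 8 players), which exceeds 1, so the social optimum is full contribution: group total = 1.760 × 384 = 675.84.
Efficiency loss = 675.84 − 384 = 291.84.

291.84 points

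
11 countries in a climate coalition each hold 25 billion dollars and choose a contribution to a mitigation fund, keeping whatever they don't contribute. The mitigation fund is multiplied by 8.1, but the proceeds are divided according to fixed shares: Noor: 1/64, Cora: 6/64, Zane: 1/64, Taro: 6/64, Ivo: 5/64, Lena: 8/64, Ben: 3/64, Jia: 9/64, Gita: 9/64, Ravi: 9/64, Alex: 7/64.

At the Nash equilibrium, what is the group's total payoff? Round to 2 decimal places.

985.00 billion dollars

For player j, contributing a unit is worthwhile iff 8.1 × (j's share) ≥ 1, i.e. iff j's share is at least 0.1235.
Lena, Jia, Gita and Ravi are above the threshold, contributing 25 each; the remaining 7 contribute 0. Total contributed: 100.
The mitigation fund pays out 8.1 × 100 = 810.00 in total (split across the unequal shares, but the aggregate is all that matters for the group sum).
The 7 free-riders keep 25 each, adding 175. Group total = 175 + 810.00 = 985.00.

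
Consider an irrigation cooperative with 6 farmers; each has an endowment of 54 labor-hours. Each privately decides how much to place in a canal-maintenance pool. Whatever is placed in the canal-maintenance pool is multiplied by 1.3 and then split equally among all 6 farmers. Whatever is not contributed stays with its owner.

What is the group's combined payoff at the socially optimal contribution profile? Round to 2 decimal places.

Each contributed unit returns 1.300 to the group as a whole (0.2167 to each of 6 players), which exceeds 1, so the social optimum is full contribution: group total = 1.300 × 324 = 421.20.

421.20 labor-hours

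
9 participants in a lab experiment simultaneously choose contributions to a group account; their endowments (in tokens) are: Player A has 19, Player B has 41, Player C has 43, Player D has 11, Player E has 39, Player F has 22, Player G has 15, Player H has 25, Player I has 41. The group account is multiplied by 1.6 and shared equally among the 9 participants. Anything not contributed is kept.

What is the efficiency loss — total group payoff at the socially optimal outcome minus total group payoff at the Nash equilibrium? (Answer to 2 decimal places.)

153.60 tokens

The private return per contributed unit is 1.6/9 = 0.1778 < 1 for every player regardless of endowment, so the Nash equilibrium is zero contribution and the group total is Σ E_j = 19 + 41 + 43 + 11 + 39 + 22 + 15 + 25 + 41 = 256.
Each contributed unit returns 1.600 to the group, so the social optimum is full contribution by everyone: group total = 1.600 × 256 = 409.60.
Efficiency loss = (1.600 − 1) × 256 = 153.60.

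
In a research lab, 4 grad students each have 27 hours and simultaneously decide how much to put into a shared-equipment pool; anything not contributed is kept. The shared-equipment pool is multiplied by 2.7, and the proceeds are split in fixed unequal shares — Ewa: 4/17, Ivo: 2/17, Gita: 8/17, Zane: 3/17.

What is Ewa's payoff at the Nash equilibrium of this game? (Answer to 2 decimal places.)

44.15 hours

Player j's private return per contributed unit is 2.7 × (j's share). Contributing is weakly dominant for j when that share is at least 1/2.7 = 0.3704, and contributing 0 is dominant otherwise.
Gita alone (share 8/17) is above the threshold, contributing 27; the remaining 3 contribute 0. Total contributed: 27.
Ewa keeps 27 and receives 2.7 × 27 × 4/17 = 17.15 from the shared-equipment pool, for a payoff of 44.15.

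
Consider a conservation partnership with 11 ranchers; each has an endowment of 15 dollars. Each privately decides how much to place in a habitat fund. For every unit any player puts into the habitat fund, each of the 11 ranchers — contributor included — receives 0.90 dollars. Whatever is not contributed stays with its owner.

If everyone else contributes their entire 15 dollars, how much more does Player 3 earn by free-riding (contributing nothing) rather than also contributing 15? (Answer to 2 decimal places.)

Switching from a contribution of 15 to 0 lets Player 3 keep an extra 15 dollars, but lowers the habitat fund by 15, which costs Player 3 their own share of that drop: 0.90 × 15 = 13.50.
Net gain = 15 − 13.50 = 1.50. The private return per contributed unit (0.90) is below 1, so free-riding is indeed the best response regardless of what the others do.

1.50 dollars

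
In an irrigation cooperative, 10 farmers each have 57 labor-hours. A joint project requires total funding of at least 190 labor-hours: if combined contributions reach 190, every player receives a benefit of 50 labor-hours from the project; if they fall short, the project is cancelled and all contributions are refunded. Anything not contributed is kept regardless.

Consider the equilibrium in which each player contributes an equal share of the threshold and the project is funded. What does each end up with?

Equal share of the threshold: 190/10 = 19.
At this profile no one gains by cutting their contribution: any cut drops the total below 190, the project is cancelled, contributions are refunded, and the deviator ends with 57, which is less than 57 − 19 + 50 = 88. Contributing more than 19 just wastes the excess. So contributing exactly 19 is a best response.
Each player's payoff: 57 − 19 + 50 = 88.

88 labor-hours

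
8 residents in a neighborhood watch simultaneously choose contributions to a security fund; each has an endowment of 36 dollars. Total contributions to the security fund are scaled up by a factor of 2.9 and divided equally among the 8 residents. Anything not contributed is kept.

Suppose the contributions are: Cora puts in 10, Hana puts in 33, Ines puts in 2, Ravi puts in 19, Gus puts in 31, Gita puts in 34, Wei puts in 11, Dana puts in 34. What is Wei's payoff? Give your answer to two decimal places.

Total contributed: 10 + 33 + 2 + 19 + 31 + 34 + 11 + 34 = 174.
Each receives 2.9 × 174 / 8 = 63.08 from the security fund.
Wei keeps 36 − 11 = 25, so Wei's payoff is 25 + 63.08 = 88.08.

88.08 dollars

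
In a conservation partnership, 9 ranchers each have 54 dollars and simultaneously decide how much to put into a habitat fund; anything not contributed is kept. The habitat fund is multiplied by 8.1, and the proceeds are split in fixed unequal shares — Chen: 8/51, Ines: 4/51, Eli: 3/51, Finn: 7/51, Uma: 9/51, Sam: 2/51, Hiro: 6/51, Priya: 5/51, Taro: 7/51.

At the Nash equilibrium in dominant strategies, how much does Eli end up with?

156.92 dollars

A player with share s gets back 8.1·s per unit contributed, so full contribution is dominant for anyone with s > 1/8.1 = 0.1235 and zero contribution is dominant for anyone below.
Chen, Finn, Uma and Taro clear that bar, contributing 54 each; the remaining 5 contribute 0. Total contributed: 216.
Eli keeps 54 and receives 8.1 × 216 × 3/51 = 102.92 from the habitat fund, for a payoff of 156.92.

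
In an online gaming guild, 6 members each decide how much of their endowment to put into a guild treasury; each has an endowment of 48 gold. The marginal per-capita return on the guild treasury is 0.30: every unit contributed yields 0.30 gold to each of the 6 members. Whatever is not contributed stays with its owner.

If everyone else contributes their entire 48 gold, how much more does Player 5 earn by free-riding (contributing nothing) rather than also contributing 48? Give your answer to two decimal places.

Switching from a contribution of 48 to 0 lets Player 5 keep an extra 48 gold, but lowers the guild treasury by 48, which costs Player 5 their own share of that drop: 0.30 × 48 = 14.40.
Net gain = 48 − 14.40 = 33.60. The private return per contributed unit (0.30) is below 1, so free-riding is indeed the best response regardless of what the others do.

33.60 gold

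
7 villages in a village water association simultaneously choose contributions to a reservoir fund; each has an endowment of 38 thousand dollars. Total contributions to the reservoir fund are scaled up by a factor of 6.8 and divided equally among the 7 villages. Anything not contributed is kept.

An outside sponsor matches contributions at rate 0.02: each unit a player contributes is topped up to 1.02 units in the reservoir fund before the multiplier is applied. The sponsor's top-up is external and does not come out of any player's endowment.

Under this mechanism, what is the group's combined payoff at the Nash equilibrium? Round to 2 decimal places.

266.00 thousand dollars

The effective private return is 6.8 × 1.02 / 7 = 0.9909, which is still under 1, so the mechanism doesn't change anyone's dominant strategy: zero contribution.
At the Nash equilibrium no one contributes; group total payoff = 7 × 38 = 266.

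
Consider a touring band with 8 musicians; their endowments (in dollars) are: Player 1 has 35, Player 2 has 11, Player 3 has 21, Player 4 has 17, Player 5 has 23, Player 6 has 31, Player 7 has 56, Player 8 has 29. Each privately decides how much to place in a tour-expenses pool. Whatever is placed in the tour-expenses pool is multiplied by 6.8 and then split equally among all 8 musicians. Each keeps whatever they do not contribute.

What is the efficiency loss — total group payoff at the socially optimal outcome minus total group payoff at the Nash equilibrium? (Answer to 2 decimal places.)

1293.40 dollars

The private return per contributed unit is 6.8/8 = 0.8500 < 1 for every player regardless of endowment, so the Nash equilibrium is zero contribution and the group total is Σ E_j = 35 + 11 + 21 + 17 + 23 + 31 + 56 + 29 = 223.
Each contributed unit returns 6.800 to the group, so the social optimum is full contribution by everyone: group total = 6.800 × 223 = 1516.40.
Efficiency loss = (6.800 − 1) × 223 = 1293.40.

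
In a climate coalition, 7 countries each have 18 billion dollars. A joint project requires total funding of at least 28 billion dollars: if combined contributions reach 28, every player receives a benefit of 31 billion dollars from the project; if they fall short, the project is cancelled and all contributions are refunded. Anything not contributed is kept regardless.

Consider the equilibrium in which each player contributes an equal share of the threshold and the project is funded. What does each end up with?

45 billion dollars

Equal share of the threshold: 28/7 = 4.
At this profile no one gains by cutting their contribution: any cut drops the total below 28, the project is cancelled, contributions are refunded, and the deviator ends with 18, which is less than 18 − 4 + 31 = 45. Contributing more than 4 just wastes the excess. So contributing exactly 4 is a best response.
Each player's payoff: 18 − 4 + 31 = 45.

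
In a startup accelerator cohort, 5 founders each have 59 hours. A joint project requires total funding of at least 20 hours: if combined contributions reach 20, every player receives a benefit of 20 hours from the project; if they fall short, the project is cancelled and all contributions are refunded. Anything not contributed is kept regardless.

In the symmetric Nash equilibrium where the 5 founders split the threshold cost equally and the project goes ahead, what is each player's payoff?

75 hours

Equal share of the threshold: 20/5 = 4.
At this profile no one gains by cutting their contribution: any cut drops the total below 20, the project is cancelled, contributions are refunded, and the deviator ends with 59, which is less than 59 − 4 + 20 = 75. Contributing more than 4 just wastes the excess. So contributing exactly 4 is a best response.
Each player's payoff: 59 − 4 + 20 = 75.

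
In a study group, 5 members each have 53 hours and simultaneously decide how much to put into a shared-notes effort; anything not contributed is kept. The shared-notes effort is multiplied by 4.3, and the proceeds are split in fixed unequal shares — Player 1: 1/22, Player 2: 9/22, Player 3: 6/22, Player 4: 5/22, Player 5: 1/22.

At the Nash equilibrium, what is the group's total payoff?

614.80 hours

Player j's private return per contributed unit is 4.3 × (j's share). Contributing is weakly dominant for j when that share is at least 1/4.3 = 0.2326, and contributing 0 is dominant otherwise.
The shares above 0.2326 belong to Player 2 and Player 3, contributing 53 each; the remaining 3 contribute 0. Total contributed: 106.
The shared-notes effort pays out 4.3 × 106 = 455.80 in total (split across the unequal shares, but the aggregate is all that matters for the group sum).
The 3 free-riders keep 53 each, adding 159. Group total = 159 + 455.80 = 614.80.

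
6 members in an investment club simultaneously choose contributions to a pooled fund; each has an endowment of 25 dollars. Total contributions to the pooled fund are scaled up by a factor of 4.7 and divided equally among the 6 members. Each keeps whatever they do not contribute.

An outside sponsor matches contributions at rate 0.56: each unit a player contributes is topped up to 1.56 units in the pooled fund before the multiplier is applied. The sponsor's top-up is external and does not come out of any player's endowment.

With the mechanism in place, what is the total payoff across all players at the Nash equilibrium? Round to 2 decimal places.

With the mechanism, a contributed unit returns 4.7 × 1.56 / 6 = 1.2220 per unit of net cost to the contributor — now above 1 — so contributing fully is weakly dominant for every player.
So the Nash equilibrium is full contribution by all 6; the group earns 4.7 × 1.56 × 150 = 1099.80.

1099.80 dollars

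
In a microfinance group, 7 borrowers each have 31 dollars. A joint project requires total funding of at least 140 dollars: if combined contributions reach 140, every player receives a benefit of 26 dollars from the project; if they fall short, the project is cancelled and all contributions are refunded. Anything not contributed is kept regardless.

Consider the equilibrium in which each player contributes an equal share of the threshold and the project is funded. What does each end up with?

37 dollars

Equal share of the threshold: 140/7 = 20.
At this profile no one gains by cutting their contribution: any cut drops the total below 140, the project is cancelled, contributions are refunded, and the deviator ends with 31, which is less than 31 − 20 + 26 = 37. Contributing more than 20 just wastes the excess. So contributing exactly 20 is a best response.
Each player's payoff: 31 − 20 + 26 = 37.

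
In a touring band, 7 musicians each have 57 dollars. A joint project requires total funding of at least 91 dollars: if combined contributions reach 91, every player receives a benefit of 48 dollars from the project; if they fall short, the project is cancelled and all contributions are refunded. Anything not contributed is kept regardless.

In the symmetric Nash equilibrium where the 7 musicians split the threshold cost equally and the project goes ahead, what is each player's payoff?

92 dollars

Equal share of the threshold: 91/7 = 13.
At this profile no one gains by cutting their contribution: any cut drops the total below 91, the project is cancelled, contributions are refunded, and the deviator ends with 57, which is less than 57 − 13 + 48 = 92. Contributing more than 13 just wastes the excess. So contributing exactly 13 is a best response.
Each player's payoff: 57 − 13 + 48 = 92.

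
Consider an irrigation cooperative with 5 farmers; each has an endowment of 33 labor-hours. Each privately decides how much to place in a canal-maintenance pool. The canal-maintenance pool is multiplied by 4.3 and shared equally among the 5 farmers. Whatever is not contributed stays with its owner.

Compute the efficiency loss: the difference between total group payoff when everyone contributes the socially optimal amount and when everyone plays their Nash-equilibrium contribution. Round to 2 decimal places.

Each contributed unit returns 4.3/5 = 0.8600 to its contributor — below 1 — so contributing 0 is dominant for every player. At the Nash equilibrium everyone keeps their 33, and the group total is 5 × 33 = 165.
Each contributed unit returns 4.300 to the group as a whole (0.8600 to each of 5 players), which exceeds 1, so the social optimum is full contribution: group total = 4.300 × 165 = 709.50.
Efficiency loss = 709.50 − 165 = 544.50.

544.50 labor-hours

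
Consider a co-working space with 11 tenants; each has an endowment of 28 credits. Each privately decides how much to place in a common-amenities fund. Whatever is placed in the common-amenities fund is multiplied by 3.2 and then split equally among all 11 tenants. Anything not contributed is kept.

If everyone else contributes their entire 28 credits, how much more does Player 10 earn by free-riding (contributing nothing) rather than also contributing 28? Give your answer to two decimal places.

19.85 credits

Switching from a contribution of 28 to 0 lets Player 10 keep an extra 28 credits, but lowers the common-amenities fund by 28, which costs Player 10 their own share of that drop: 3.2/11 × 28 = 8.15.
Net gain = 28 − 8.15 = 19.85. The private return per contributed unit (0.2909) is below 1, so free-riding is indeed the best response regardless of what the others do.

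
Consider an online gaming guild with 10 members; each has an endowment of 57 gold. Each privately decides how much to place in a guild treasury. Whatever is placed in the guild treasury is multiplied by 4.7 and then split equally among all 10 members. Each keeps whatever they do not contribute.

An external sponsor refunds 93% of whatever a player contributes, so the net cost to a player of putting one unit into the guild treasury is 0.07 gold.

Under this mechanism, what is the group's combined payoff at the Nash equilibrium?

3209.10 gold

With the mechanism, a contributed unit returns (4.7/10) / 0.07 = 6.7143 per unit of net cost to the contributor — now above 1 — so contributing fully is weakly dominant for every player.
At the Nash equilibrium everyone contributes 57. Group total payoff = 10 × (57 × 0.93 + 4.7 × 57) = 3209.10.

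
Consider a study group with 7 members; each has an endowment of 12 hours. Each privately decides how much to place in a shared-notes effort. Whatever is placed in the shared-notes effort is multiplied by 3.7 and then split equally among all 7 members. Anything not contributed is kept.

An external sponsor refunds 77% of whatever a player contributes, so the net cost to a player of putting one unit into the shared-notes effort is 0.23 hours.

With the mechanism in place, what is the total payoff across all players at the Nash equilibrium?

The effective private return per unit is now (3.7/7) / 0.23 = 2.2981 > 1, so every player's dominant strategy flips to full contribution.
At the Nash equilibrium everyone contributes 12. Group total payoff = 7 × (12 × 0.77 + 3.7 × 12) = 375.48.

375.48 hours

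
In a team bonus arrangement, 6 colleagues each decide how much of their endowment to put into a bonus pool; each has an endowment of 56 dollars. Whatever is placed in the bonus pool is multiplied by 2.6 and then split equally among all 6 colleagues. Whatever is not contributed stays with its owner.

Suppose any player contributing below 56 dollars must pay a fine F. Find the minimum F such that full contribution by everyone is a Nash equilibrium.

Given the others contribute fully, the best deviation is to contribute 0 (any partial contribution still incurs the fine and gives up units whose private return 0.4333 is below 1).
Deviating from 56 to 0 saves 56 dollars but forfeits the deviator's share of the drop in the bonus pool: 2.6/6 × 56 = 24.27.
So the deviation gain is 56 − 24.27 = 31.73, and the fine must be at least 31.73 dollars to wipe it out.

31.73 dollars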